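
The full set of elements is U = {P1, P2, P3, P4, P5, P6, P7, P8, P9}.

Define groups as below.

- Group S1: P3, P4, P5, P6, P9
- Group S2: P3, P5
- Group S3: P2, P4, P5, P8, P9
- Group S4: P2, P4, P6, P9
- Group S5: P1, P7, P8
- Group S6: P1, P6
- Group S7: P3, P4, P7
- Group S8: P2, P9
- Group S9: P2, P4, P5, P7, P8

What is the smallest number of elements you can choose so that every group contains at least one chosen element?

3

The 3 elements {P1, P2, P3} hit every group.
The groups S2, S4, S5 are pairwise disjoint, so any hitting set needs a separate element for each — at least 3. Hence 3 is optimal.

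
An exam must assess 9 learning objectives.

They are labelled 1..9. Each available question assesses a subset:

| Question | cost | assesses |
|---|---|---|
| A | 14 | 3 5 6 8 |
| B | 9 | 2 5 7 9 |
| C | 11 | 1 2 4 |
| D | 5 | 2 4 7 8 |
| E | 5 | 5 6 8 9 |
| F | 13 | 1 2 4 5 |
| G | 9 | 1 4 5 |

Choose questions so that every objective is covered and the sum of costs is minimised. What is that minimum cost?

A, B, G together cover every objective (A ∪ B ∪ G = {1, 2, 3, 4, 5, 6, 7, 8, 9}); total cost 14 + 9 + 9 = 32.
The greedy pick D, E, G, A costs 33; no covering selection beats 32.

32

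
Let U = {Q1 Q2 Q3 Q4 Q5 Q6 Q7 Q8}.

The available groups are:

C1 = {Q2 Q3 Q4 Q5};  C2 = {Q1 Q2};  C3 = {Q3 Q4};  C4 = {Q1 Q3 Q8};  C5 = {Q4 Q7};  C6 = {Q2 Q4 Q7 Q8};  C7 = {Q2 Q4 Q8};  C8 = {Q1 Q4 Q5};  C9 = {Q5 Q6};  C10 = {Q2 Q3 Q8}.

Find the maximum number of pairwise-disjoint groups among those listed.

C2, C5, C9 are pairwise disjoint (C2={Q1,Q2}; C5={Q4,Q7}; C9={Q5,Q6}).
Every remaining group overlaps one of these, and no 4 of the listed groups are pairwise disjoint, so 3 is the maximum.

3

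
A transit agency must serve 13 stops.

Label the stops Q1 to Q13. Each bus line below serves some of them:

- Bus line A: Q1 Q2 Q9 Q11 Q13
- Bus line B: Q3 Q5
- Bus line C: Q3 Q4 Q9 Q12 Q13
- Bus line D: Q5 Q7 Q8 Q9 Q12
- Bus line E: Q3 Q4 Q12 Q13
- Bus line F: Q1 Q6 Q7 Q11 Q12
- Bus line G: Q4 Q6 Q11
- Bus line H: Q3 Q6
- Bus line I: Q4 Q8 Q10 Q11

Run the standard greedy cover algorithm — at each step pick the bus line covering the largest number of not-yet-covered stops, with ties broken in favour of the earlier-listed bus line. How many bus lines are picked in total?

5

Greedy: pick A (covers 5 new) → pick D (covers 4 new) → pick C (covers 2 new) → pick F (covers 1 new) → pick I (covers 1 new). Total picks: 5.
(The true minimum cover uses only 4 bus lines, so greedy is not optimal here.)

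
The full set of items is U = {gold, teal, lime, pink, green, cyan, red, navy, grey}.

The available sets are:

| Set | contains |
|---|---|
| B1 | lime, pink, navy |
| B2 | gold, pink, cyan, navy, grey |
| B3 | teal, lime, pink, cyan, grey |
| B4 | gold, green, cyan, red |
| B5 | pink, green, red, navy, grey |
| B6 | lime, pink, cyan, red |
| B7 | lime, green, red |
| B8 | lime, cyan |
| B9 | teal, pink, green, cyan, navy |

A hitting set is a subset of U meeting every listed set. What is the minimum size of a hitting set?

3

The 3 items {lime, green, grey} hit every set.
No choice of 2 items meets every set, so 3 is the minimum.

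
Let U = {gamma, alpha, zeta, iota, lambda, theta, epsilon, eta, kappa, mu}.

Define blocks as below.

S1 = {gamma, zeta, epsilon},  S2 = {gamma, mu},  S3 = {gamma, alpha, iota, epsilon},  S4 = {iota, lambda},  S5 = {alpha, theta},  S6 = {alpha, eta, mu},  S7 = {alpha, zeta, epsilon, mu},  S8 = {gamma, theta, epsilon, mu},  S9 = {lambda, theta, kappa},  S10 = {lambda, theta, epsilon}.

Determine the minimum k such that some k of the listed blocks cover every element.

S1 and S3 and S6 and S9 together: S1 ∪ S3 ∪ S6 ∪ S9 = {gamma, alpha, zeta, iota, lambda, theta, epsilon, eta, kappa, mu} — every element is covered.
Only S6 contains eta, so S6 is forced; the remaining 7 elements need at least 3 more blocks (each remaining block adds at most 3) — so at least 4 blocks are needed, and 4 is optimal.

4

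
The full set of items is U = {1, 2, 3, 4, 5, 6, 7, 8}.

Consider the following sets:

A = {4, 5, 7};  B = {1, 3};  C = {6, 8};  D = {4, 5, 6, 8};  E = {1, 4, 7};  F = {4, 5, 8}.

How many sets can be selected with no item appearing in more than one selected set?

A, B, C are pairwise disjoint (A={4,5,7}; B={1,3}; C={6,8}).
Every remaining set overlaps one of these, and no 4 of the listed sets are pairwise disjoint, so 3 is the maximum.

3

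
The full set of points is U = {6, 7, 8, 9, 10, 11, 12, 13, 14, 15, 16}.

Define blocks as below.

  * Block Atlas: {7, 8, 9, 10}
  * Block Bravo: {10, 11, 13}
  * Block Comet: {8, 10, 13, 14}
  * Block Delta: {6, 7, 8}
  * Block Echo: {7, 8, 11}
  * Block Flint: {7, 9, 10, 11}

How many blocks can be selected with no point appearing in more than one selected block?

Bravo, Delta are pairwise disjoint (Bravo={10,11,13}; Delta={6,7,8}).
Every remaining block overlaps one of these, and no 3 of the listed blocks are pairwise disjoint, so 2 is the maximum.

2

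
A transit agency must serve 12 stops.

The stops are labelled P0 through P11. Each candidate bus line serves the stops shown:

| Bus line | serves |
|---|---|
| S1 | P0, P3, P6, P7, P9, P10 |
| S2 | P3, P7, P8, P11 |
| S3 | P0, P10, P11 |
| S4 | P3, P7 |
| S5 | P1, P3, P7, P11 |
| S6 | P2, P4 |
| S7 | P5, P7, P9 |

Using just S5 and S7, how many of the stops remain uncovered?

Union of S5, S7 = {P1, P3, P5, P7, P9, P11}.
Not covered: P0, P2, P4, P6, P8, P10 — 6 stops.

6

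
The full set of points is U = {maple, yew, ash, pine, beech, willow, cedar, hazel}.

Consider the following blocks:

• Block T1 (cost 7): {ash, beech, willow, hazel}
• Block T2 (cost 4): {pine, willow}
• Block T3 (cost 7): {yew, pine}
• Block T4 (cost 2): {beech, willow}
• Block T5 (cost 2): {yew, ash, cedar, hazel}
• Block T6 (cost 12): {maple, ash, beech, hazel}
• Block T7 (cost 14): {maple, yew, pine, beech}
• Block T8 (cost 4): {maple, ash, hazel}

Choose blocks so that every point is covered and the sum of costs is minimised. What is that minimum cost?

T2, T4, T5, T8 together cover every point (T2 ∪ T4 ∪ T5 ∪ T8 = {maple, yew, ash, pine, beech, willow, cedar, hazel}); total cost 4 + 2 + 2 + 4 = 12.
No covering selection has total cost below 12.

12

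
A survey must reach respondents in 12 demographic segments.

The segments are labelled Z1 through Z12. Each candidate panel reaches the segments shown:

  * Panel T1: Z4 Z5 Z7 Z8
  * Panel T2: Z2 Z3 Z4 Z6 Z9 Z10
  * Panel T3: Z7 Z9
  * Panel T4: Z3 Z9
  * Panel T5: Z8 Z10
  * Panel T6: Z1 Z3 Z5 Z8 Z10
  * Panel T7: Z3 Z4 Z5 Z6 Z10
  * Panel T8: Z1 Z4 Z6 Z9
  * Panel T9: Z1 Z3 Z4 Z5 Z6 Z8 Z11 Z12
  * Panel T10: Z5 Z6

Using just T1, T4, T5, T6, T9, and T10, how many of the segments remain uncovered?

Union of T1, T4, T5, T6, T9, T10 = {Z1, Z3, Z4, Z5, Z6, Z7, Z8, Z9, Z10, Z11, Z12}.
Not covered: Z2 — 1 segment.

1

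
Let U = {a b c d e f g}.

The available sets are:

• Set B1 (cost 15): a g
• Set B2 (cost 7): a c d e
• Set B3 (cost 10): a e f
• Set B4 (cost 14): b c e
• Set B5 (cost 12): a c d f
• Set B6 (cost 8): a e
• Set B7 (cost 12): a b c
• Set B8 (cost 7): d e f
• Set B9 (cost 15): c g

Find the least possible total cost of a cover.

B7, B8, B9 together cover every item (B7 ∪ B8 ∪ B9 = {a, b, c, d, e, f, g}); total cost 12 + 7 + 15 = 34.
The greedy pick B2, B8, B7, B1 costs 41; no covering selection beats 34.

34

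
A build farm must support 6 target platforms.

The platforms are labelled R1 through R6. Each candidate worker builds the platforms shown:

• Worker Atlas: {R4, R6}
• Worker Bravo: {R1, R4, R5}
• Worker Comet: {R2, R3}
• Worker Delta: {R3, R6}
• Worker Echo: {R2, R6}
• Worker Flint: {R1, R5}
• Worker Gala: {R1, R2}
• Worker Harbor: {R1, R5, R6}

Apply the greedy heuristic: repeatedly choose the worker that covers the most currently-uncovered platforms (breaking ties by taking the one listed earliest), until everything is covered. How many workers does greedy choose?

3

Greedy: pick Bravo (covers 3 new) → pick Comet (covers 2 new) → pick Atlas (covers 1 new). Total picks: 3.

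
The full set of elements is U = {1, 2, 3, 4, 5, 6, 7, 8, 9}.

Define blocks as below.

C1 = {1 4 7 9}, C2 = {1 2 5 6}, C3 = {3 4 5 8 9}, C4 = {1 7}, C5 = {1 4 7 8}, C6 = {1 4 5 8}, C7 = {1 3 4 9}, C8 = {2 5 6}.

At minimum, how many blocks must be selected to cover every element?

Take {C3, C5, C8}. Their union is {1, 2, 3, 4, 5, 6, 7, 8, 9}, which is all 9 elements.
No 2 of the 8 blocks cover everything (all 28 combinations miss at least one element), so 3 is optimal.

3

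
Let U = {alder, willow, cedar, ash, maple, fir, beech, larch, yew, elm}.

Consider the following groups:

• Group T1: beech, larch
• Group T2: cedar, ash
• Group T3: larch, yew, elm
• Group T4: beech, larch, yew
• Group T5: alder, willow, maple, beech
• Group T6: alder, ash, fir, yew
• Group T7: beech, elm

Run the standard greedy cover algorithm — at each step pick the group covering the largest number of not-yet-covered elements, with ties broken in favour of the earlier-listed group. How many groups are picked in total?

Greedy: pick T5 (covers 4 new) → pick T3 (covers 3 new) → pick T2 (covers 2 new) → pick T6 (covers 1 new). Total picks: 4.

4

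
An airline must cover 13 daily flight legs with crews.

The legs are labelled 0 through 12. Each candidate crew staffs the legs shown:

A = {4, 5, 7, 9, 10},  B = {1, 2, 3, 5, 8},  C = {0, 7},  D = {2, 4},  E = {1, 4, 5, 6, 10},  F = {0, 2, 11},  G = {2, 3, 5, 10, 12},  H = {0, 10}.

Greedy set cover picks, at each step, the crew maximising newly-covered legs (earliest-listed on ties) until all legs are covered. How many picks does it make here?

5

Greedy: pick A (covers 5 new) → pick B (covers 4 new) → pick F (covers 2 new) → pick E (covers 1 new) → pick G (covers 1 new). Total picks: 5.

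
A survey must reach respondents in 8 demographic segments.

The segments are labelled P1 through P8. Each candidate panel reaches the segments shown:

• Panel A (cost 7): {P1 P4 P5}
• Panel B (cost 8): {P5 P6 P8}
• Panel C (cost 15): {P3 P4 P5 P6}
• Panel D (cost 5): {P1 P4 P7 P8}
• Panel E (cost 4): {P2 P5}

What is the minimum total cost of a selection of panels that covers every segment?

C, D, E together cover every segment (C ∪ D ∪ E = {P1, P2, P3, P4, P5, P6, P7, P8}); total cost 15 + 5 + 4 = 24.
No covering selection has total cost below 24.

24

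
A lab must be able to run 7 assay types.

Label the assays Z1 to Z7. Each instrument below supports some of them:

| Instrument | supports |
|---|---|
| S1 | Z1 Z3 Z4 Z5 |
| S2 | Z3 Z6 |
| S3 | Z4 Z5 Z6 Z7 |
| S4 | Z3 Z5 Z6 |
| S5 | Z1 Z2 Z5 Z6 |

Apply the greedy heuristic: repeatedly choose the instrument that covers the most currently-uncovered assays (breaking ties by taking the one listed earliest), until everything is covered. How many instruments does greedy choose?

Greedy: pick S1 (covers 4 new) → pick S3 (covers 2 new) → pick S5 (covers 1 new). Total picks: 3.

3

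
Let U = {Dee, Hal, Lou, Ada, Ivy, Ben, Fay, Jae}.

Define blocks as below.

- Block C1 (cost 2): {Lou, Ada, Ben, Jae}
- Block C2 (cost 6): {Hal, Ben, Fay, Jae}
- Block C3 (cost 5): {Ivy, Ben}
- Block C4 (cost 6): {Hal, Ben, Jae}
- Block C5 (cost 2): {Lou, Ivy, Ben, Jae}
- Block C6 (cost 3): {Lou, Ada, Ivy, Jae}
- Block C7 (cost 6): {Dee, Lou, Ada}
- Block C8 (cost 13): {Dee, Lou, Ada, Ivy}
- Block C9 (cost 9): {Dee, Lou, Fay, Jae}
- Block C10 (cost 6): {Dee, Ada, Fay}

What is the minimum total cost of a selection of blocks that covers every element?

C2, C5, C10 together cover every element (C2 ∪ C5 ∪ C10 = {Dee, Hal, Lou, Ada, Ivy, Ben, Fay, Jae}); total cost 6 + 2 + 6 = 14.
The greedy pick C1, C5, C2, C7 costs 16; no covering selection beats 14.

14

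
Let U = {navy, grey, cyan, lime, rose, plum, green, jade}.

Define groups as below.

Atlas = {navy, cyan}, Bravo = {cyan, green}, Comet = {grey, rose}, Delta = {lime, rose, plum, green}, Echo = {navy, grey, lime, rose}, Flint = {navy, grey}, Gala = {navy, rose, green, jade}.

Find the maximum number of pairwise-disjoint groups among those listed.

2

Atlas, Delta are pairwise disjoint (Atlas={navy,cyan}; Delta={lime,rose,plum,green}).
Every remaining group overlaps one of these, and no 3 of the listed groups are pairwise disjoint, so 2 is the maximum.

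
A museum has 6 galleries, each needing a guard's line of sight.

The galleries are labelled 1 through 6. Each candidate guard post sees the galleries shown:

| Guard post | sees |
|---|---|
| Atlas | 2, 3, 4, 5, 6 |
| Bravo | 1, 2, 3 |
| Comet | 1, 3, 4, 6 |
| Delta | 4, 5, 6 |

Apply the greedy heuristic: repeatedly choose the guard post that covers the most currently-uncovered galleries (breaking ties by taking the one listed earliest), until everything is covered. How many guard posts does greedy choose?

Greedy: pick Atlas (covers 5 new) → pick Bravo (covers 1 new). Total picks: 2.

2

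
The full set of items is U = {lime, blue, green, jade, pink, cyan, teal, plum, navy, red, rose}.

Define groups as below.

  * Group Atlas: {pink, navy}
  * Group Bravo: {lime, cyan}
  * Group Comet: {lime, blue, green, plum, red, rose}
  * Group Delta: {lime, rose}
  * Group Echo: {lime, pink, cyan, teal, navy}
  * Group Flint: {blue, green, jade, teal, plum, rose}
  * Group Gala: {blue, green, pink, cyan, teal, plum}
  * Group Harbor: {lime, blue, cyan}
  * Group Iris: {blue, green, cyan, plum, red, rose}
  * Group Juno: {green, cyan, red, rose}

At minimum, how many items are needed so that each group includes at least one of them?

3

H = {pink, cyan, rose} meets every group (each contains at least one member of H), and |H| = 3.
The groups Atlas, Bravo, Flint are pairwise disjoint, so any hitting set needs a separate item for each — at least 3. Hence 3 is optimal.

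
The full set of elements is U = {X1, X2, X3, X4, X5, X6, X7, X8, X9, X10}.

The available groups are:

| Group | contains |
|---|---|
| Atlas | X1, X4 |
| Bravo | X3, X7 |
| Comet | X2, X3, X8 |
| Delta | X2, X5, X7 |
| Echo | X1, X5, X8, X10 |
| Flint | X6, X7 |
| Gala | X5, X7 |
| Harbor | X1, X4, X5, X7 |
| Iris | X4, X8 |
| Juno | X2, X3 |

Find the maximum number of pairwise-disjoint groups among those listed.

3

Atlas, Comet, Gala are pairwise disjoint (Atlas={X1,X4}; Comet={X2,X3,X8}; Gala={X5,X7}).
Every remaining group overlaps one of these, and no 4 of the listed groups are pairwise disjoint, so 3 is the maximum.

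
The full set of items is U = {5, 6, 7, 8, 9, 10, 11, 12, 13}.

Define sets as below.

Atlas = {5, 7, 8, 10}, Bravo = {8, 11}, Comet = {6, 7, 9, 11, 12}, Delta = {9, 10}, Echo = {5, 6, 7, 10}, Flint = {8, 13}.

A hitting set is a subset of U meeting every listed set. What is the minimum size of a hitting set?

3

The 3 items {10, 11, 13} hit every set.
No choice of 2 items meets every set, so 3 is the minimum.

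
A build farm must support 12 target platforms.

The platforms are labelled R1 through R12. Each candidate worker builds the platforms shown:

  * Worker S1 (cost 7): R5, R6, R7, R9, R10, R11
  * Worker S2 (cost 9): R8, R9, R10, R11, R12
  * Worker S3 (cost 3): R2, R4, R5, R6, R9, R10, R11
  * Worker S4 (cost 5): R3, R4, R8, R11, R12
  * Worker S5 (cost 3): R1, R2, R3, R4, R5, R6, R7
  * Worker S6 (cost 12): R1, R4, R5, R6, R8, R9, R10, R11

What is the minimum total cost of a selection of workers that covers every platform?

11

S3, S4, S5 together cover every platform (S3 ∪ S4 ∪ S5 = {R1, R2, R3, R4, R5, R6, R7, R8, R9, R10, R11, R12}); total cost 3 + 5 + 3 = 11.
No covering selection has total cost below 11.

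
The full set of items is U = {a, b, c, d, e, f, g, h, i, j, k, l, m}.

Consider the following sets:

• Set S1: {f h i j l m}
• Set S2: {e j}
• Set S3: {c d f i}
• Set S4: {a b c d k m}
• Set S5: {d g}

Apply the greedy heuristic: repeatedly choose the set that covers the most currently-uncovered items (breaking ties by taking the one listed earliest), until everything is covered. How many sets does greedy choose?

Greedy: pick S1 (covers 6 new) → pick S4 (covers 5 new) → pick S2 (covers 1 new) → pick S5 (covers 1 new). Total picks: 4.

4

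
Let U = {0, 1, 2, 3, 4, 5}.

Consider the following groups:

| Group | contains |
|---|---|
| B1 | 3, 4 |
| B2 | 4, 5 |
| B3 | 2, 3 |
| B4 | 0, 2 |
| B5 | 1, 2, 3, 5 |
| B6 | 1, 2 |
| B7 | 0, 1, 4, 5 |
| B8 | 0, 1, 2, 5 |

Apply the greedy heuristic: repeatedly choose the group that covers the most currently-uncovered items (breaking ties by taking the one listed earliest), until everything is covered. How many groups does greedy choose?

Greedy: pick B5 (covers 4 new) → pick B7 (covers 2 new). Total picks: 2.

2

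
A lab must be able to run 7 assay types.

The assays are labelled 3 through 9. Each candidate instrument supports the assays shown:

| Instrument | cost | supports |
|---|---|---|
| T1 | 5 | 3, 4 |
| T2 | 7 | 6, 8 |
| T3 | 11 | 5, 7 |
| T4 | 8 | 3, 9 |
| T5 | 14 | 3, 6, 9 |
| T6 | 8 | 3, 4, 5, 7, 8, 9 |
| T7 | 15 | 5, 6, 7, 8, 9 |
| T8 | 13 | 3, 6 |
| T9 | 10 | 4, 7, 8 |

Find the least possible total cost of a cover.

T2, T6 together cover every assay (T2 ∪ T6 = {3, 4, 5, 6, 7, 8, 9}); total cost 7 + 8 = 15.
No covering selection has total cost below 15.

15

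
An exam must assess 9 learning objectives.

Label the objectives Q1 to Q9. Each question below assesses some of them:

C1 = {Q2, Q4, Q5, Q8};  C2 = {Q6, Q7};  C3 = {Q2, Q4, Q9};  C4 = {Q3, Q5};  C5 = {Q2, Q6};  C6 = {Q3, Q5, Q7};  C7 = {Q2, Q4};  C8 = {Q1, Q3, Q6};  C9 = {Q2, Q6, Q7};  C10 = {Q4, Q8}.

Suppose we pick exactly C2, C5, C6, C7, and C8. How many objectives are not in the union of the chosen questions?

Union of C2, C5, C6, C7, C8 = {Q1, Q2, Q3, Q4, Q5, Q6, Q7}.
Not covered: Q8, Q9 — 2 objectives.

2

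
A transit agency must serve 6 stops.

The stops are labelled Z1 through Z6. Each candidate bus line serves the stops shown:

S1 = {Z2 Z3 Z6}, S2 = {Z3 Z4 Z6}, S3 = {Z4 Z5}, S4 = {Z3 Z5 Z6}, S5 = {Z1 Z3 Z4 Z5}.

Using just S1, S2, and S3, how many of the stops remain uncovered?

1

Union of S1, S2, S3 = {Z2, Z3, Z4, Z5, Z6}.
Not covered: Z1 — 1 stop.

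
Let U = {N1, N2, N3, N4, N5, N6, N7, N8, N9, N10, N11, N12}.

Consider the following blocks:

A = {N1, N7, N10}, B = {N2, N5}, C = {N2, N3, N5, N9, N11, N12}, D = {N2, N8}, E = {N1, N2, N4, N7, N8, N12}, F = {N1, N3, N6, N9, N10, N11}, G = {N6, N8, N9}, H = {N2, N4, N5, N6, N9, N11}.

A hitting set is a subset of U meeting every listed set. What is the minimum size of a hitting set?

3

The 3 items {N2, N7, N9} hit every block.
The blocks A, B, G are pairwise disjoint, so any hitting set needs a separate item for each — at least 3. Hence 3 is optimal.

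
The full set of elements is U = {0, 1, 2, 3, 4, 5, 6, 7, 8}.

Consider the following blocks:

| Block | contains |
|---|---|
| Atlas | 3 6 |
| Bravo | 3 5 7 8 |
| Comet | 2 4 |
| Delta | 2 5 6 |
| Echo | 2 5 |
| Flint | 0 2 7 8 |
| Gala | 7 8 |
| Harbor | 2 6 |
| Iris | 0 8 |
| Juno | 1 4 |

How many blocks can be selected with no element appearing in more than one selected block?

4

Atlas, Echo, Gala, Juno are pairwise disjoint (Atlas={3,6}; Echo={2,5}; Gala={7,8}; Juno={1,4}).
Every remaining block overlaps one of these, and no 5 of the listed blocks are pairwise disjoint, so 4 is the maximum.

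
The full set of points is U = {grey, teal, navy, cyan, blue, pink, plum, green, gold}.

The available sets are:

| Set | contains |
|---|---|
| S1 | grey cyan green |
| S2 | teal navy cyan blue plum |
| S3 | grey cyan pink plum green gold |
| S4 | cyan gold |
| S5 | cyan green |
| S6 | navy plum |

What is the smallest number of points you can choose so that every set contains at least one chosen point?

Take H = {navy, cyan}. Each listed set contains at least one of these, so H is a hitting set of size 2.
The sets S4, S6 are pairwise disjoint, so any hitting set needs a separate point for each — at least 2. Hence 2 is optimal.

2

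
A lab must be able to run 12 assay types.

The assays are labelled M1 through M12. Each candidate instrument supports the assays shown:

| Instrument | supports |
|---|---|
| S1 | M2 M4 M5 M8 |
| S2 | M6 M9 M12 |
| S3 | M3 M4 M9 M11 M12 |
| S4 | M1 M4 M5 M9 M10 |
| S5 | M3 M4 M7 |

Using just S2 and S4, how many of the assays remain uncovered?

5

Union of S2, S4 = {M1, M4, M5, M6, M9, M10, M12}.
Not covered: M2, M3, M7, M8, M11 — 5 assays.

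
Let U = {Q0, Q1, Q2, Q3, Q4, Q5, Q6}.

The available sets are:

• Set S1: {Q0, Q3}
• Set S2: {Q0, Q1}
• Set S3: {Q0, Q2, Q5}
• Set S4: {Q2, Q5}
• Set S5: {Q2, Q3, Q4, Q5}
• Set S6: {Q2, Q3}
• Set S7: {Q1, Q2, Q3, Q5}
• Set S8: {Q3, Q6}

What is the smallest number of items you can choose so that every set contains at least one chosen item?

3

Take H = {Q0, Q2, Q6}. Each listed set contains at least one of these, so H is a hitting set of size 3.
The sets S2, S4, S8 are pairwise disjoint, so any hitting set needs a separate item for each — at least 3. Hence 3 is optimal.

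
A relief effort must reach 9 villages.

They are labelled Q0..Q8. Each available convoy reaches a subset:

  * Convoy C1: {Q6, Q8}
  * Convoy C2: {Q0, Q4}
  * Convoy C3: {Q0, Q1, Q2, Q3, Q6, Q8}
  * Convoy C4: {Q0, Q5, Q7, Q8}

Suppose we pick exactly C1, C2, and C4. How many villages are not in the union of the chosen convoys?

3

Union of C1, C2, C4 = {Q0, Q4, Q5, Q6, Q7, Q8}.
Not covered: Q1, Q2, Q3 — 3 villages.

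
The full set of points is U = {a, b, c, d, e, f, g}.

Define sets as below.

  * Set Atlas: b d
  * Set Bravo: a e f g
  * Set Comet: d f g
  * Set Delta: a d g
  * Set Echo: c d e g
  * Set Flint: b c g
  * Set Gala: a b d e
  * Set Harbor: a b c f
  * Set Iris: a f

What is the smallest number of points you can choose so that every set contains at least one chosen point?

3

The 3 points {d, f, g} hit every set.
No choice of 2 points meets every set, so 3 is the minimum.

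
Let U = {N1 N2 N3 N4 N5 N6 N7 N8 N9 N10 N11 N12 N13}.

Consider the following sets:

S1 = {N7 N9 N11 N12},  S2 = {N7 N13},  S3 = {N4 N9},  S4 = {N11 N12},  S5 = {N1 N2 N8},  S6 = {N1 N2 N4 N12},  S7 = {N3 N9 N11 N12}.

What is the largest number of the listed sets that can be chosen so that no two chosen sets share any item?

S2, S3, S4, S5 are pairwise disjoint (S2={N7,N13}; S3={N4,N9}; S4={N11,N12}; S5={N1,N2,N8}).
Every remaining set overlaps one of these, and no 5 of the listed sets are pairwise disjoint, so 4 is the maximum.

4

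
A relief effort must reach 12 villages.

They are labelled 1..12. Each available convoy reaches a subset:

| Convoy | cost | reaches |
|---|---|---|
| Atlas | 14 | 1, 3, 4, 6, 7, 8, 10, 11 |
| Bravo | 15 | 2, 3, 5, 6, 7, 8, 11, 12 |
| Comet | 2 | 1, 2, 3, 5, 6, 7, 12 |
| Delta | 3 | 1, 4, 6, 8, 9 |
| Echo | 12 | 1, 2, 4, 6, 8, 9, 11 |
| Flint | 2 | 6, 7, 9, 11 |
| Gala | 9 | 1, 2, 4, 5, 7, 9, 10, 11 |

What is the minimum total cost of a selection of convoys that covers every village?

14

Comet, Delta, Gala together cover every village (Comet ∪ Delta ∪ Gala = {1, 2, 3, 4, 5, 6, 7, 8, 9, 10, 11, 12}); total cost 2 + 3 + 9 = 14.
The greedy pick Comet, Delta, Flint, Gala costs 16; no covering selection beats 14.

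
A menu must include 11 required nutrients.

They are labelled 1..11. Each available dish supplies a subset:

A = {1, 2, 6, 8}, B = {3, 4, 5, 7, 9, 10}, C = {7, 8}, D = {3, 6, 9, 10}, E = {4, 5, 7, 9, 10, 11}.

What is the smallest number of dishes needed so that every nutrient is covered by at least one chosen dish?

Take {A, D, E}. Their union is {1, 2, 3, 4, 5, 6, 7, 8, 9, 10, 11}, which is all 11 nutrients.
Only A contains 1, so A is forced; the remaining 7 nutrients need at least 2 more dishes (each remaining dish adds at most 6) — so at least 3 dishes are needed, and 3 is optimal.

3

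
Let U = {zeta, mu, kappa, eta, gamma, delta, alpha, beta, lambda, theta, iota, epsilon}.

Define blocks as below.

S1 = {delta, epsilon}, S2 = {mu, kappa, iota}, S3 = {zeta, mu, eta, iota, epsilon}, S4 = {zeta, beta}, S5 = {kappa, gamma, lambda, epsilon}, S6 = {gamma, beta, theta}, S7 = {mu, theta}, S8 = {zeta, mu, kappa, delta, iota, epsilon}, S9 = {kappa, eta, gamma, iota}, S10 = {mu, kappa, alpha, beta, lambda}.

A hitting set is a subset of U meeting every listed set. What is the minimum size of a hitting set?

Take H = {mu, kappa, beta, epsilon}. Each listed block contains at least one of these, so H is a hitting set of size 4.
The blocks S1, S4, S7, S9 are pairwise disjoint, so any hitting set needs a separate element for each — at least 4. Hence 4 is optimal.

4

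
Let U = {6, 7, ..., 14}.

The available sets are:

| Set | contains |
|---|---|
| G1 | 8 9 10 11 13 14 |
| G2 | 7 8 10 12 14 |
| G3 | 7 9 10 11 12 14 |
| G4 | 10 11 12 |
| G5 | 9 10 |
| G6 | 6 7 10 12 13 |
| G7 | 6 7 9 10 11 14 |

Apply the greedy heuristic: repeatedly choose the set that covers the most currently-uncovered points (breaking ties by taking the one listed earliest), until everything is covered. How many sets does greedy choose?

2

Greedy: pick G1 (covers 6 new) → pick G6 (covers 3 new). Total picks: 2.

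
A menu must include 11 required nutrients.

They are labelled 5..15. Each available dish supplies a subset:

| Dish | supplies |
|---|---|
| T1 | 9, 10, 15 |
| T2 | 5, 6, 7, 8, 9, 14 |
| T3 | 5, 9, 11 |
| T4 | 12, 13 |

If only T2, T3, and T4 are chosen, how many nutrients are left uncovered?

2

Union of T2, T3, T4 = {5, 6, 7, 8, 9, 11, 12, 13, 14}.
Not covered: 10, 15 — 2 nutrients.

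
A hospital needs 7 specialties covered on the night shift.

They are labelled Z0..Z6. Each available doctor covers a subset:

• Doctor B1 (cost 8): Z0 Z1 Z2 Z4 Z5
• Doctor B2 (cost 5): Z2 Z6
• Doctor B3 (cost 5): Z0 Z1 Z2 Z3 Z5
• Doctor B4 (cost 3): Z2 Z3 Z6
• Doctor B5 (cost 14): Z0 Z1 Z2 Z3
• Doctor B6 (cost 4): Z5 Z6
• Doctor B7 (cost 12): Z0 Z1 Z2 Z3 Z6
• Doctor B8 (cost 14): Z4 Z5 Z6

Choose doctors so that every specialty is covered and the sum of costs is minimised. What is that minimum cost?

B1, B4 together cover every specialty (B1 ∪ B4 = {Z0, Z1, Z2, Z3, Z4, Z5, Z6}); total cost 8 + 3 = 11.
The greedy pick B3, B4, B1 costs 16; no covering selection beats 11.

11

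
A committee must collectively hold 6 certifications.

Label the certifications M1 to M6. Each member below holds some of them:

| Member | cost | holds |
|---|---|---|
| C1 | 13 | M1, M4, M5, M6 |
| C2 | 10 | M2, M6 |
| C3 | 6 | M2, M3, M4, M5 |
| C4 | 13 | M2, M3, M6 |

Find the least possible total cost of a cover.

C1, C3 together cover every certification (C1 ∪ C3 = {M1, M2, M3, M4, M5, M6}); total cost 13 + 6 = 19.
No covering selection has total cost below 19.

19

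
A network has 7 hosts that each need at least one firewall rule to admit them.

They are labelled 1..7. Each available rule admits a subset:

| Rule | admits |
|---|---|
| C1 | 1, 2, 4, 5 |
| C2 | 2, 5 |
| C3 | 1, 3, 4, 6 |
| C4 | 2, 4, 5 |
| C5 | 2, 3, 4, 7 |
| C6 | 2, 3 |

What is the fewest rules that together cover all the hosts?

Take {C3, C4, C5}. Their union is {1, 2, 3, 4, 5, 6, 7}, which is all 7 hosts.
Only C3 contains 6, so C3 is forced; the remaining 3 hosts need at least 2 more rules (each remaining rule adds at most 2) — so at least 3 rules are needed, and 3 is optimal.

3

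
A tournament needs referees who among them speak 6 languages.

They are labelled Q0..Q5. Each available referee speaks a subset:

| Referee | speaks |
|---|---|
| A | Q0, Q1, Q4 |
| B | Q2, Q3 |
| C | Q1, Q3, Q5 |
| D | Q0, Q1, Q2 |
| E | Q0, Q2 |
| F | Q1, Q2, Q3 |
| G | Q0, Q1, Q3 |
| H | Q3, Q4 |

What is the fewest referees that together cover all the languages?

3

A and C and D together: A ∪ C ∪ D = {Q0, Q1, Q2, Q3, Q4, Q5} — every language is covered.
Only C contains Q5, so C is forced; the remaining 3 languages need at least 2 more referees (each remaining referee adds at most 2) — so at least 3 referees are needed, and 3 is optimal.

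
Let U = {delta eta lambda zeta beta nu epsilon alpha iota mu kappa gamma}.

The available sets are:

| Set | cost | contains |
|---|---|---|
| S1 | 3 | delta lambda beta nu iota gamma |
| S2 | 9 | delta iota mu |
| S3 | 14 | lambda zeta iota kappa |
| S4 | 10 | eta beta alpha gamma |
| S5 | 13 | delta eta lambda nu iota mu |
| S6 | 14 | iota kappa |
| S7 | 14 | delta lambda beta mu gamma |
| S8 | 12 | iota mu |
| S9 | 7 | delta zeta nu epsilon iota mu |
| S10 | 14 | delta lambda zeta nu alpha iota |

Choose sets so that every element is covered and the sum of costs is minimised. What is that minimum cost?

31

S3, S4, S9 together cover every element (S3 ∪ S4 ∪ S9 = {delta, eta, lambda, zeta, beta, nu, epsilon, alpha, iota, mu, kappa, gamma}); total cost 14 + 10 + 7 = 31.
The greedy pick S1, S9, S4, S3 costs 34; no covering selection beats 31.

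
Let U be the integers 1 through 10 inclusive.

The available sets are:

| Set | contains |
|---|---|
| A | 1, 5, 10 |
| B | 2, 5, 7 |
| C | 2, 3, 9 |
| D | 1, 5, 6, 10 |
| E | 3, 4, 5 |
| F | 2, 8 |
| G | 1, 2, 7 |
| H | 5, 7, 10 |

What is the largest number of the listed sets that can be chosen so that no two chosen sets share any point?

2

E, G are pairwise disjoint (E={3,4,5}; G={1,2,7}).
Every remaining set overlaps one of these, and no 3 of the listed sets are pairwise disjoint, so 2 is the maximum.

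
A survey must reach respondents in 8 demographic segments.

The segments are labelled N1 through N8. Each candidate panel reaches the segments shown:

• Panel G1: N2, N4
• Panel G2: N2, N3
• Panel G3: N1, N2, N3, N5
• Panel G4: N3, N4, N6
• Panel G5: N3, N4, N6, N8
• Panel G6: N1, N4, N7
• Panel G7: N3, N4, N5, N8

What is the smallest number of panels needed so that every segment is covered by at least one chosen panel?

Take {G3, G5, G6}. Their union is {N1, N2, N3, N4, N5, N6, N7, N8}, which is all 8 segments.
Only G6 contains N7, so G6 is forced; the remaining 5 segments need at least 2 more panels (each remaining panel adds at most 3) — so at least 3 panels are needed, and 3 is optimal.

3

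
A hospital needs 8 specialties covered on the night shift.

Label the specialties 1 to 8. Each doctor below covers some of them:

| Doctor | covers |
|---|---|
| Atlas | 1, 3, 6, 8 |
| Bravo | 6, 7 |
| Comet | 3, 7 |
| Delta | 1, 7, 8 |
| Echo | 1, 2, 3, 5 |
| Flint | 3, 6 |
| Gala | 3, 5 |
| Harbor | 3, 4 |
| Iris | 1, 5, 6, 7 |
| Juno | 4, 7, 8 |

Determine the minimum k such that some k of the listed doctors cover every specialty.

Echo and Iris and Juno together: Echo ∪ Iris ∪ Juno = {1, 2, 3, 4, 5, 6, 7, 8} — every specialty is covered.
Only Echo contains 2, so Echo is forced; the remaining 4 specialties need at least 2 more doctors (each remaining doctor adds at most 3) — so at least 3 doctors are needed, and 3 is optimal.

3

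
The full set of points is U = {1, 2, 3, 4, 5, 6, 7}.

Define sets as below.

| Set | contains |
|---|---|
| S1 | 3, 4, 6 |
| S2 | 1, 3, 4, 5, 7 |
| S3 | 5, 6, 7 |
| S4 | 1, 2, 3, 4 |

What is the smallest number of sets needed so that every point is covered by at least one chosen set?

Take {S3, S4}. Their union is {1, 2, 3, 4, 5, 6, 7}, which is all 7 points.
No single set has all 7 points (the largest, S2, has 5), so 2 is optimal.

2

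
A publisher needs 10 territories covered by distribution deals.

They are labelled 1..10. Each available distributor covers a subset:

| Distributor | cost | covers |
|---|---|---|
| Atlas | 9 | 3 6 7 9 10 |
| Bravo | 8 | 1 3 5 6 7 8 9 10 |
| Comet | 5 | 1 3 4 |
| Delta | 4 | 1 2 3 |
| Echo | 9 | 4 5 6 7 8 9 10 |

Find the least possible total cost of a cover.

13

Delta, Echo together cover every territory (Delta ∪ Echo = {1, 2, 3, 4, 5, 6, 7, 8, 9, 10}); total cost 4 + 9 = 13.
The greedy pick Bravo, Delta, Comet costs 17; no covering selection beats 13.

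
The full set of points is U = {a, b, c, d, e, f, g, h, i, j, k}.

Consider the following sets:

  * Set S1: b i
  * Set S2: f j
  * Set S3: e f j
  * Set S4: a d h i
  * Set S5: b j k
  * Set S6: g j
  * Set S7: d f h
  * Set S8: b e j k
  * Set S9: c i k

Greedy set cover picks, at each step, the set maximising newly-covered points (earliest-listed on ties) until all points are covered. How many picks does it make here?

Greedy: pick S4 (covers 4 new) → pick S8 (covers 4 new) → pick S2 (covers 1 new) → pick S6 (covers 1 new) → pick S9 (covers 1 new). Total picks: 5.

5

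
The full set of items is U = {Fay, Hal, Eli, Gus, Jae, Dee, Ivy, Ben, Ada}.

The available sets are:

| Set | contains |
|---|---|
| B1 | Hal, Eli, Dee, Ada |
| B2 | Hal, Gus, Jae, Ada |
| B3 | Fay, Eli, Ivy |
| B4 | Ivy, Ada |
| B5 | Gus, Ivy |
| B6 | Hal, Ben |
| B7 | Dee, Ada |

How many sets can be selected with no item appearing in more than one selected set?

3

B3, B6, B7 are pairwise disjoint (B3={Fay,Eli,Ivy}; B6={Hal,Ben}; B7={Dee,Ada}).
Every remaining set overlaps one of these, and no 4 of the listed sets are pairwise disjoint, so 3 is the maximum.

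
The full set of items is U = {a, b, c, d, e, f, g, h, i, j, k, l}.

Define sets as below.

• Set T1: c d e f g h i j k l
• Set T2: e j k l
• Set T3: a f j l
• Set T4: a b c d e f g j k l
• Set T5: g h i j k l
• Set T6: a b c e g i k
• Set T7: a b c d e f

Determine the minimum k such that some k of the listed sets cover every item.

T5 and T7 cover everything between them: the union {a, b, c, d, e, f, g, h, i, j, k, l} is all of U.
No single set has all 12 items (the largest, T1, has 10), so 2 is optimal.

2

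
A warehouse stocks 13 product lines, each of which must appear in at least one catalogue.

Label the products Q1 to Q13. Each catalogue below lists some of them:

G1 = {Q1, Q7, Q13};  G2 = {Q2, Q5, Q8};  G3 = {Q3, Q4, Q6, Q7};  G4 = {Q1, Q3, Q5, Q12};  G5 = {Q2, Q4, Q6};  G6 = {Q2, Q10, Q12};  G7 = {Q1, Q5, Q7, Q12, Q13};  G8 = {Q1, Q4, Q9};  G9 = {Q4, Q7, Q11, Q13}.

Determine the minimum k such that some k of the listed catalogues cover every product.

5

G2 and G3 and G6 and G8 and G9 together: G2 ∪ G3 ∪ G6 ∪ G8 ∪ G9 = {Q1, Q2, Q3, Q4, Q5, Q6, Q7, Q8, Q9, Q10, Q11, Q12, Q13} — every product is covered.
No 4 of the 9 catalogues cover everything (all 126 combinations miss at least one product), so 5 is optimal.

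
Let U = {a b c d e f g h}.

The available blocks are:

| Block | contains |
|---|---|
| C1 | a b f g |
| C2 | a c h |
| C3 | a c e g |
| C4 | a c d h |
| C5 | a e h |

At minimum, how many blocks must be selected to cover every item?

Take {C1, C4, C5}. Their union is {a, b, c, d, e, f, g, h}, which is all 8 items.
Only C1 contains b, so C1 is forced; the remaining 4 items need at least 2 more blocks (each remaining block adds at most 3) — so at least 3 blocks are needed, and 3 is optimal.

3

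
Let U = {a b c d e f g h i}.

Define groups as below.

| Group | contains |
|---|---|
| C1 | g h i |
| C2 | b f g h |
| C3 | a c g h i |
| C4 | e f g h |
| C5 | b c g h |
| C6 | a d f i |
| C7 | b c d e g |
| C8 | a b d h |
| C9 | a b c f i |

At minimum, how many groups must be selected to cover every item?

C3 and C6 and C7 together: C3 ∪ C6 ∪ C7 = {a, b, c, d, e, f, g, h, i} — every item is covered.
No 2 of the 9 groups cover everything (all 36 combinations miss at least one item), so 3 is optimal.

3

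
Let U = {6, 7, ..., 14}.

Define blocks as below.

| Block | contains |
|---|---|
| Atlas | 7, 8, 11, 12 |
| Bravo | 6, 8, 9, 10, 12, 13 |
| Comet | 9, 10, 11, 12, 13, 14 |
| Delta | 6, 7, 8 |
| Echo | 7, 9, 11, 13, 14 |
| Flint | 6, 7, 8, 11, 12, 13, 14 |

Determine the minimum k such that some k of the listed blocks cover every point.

Comet and Delta cover everything between them: the union {6, 7, 8, 9, 10, 11, 12, 13, 14} is all of U.
No single block has all 9 points (the largest, Flint, has 7), so 2 is optimal.

2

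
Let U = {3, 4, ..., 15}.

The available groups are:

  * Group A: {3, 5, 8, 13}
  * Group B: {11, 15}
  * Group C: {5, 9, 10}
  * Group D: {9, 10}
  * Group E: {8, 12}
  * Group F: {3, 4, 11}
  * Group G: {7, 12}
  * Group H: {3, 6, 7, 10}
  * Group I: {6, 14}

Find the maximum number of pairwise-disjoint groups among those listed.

5

A, B, D, G, I are pairwise disjoint (A={3,5,8,13}; B={11,15}; D={9,10}; G={7,12}; I={6,14}).
Every remaining group overlaps one of these, and no 6 of the listed groups are pairwise disjoint, so 5 is the maximum.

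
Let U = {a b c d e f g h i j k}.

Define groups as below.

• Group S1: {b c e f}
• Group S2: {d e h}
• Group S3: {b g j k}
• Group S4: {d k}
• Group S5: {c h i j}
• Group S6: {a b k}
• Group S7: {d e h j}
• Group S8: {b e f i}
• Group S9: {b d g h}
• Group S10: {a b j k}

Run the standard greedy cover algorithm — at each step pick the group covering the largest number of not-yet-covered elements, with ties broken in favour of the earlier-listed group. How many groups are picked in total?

5

Greedy: pick S1 (covers 4 new) → pick S3 (covers 3 new) → pick S2 (covers 2 new) → pick S5 (covers 1 new) → pick S6 (covers 1 new). Total picks: 5.
(The true minimum cover uses only 4 groups, so greedy is not optimal here.)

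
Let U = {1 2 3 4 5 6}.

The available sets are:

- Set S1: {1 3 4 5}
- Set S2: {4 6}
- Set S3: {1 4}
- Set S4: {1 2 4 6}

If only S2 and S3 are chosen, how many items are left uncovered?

Union of S2, S3 = {1, 4, 6}.
Not covered: 2, 3, 5 — 3 items.

3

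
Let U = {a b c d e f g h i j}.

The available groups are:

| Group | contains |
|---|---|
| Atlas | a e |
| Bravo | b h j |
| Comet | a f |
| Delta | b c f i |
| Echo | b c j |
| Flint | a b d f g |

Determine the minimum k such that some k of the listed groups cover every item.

4

Take {Atlas, Bravo, Delta, Flint}. Their union is {a, b, c, d, e, f, g, h, i, j}, which is all 10 items.
Only Flint contains d, so Flint is forced; the remaining 5 items need at least 3 more groups (each remaining group adds at most 2) — so at least 4 groups are needed, and 4 is optimal.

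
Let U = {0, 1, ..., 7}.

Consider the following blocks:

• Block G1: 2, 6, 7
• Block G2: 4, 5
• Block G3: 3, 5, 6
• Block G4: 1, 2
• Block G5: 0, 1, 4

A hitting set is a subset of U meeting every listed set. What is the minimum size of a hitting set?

H = {1, 4, 6} meets every block (each contains at least one member of H), and |H| = 3.
No choice of 2 items meets every block, so 3 is the minimum.

3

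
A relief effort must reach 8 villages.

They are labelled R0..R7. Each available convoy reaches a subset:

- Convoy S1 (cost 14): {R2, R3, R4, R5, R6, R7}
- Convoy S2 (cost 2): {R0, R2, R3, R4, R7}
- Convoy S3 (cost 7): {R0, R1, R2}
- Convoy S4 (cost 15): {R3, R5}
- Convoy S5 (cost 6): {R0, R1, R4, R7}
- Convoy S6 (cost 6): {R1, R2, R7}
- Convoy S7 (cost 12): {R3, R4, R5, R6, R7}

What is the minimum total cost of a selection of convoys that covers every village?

19

S3, S7 together cover every village (S3 ∪ S7 = {R0, R1, R2, R3, R4, R5, R6, R7}); total cost 7 + 12 = 19.
The greedy pick S2, S5, S7 costs 20; no covering selection beats 19.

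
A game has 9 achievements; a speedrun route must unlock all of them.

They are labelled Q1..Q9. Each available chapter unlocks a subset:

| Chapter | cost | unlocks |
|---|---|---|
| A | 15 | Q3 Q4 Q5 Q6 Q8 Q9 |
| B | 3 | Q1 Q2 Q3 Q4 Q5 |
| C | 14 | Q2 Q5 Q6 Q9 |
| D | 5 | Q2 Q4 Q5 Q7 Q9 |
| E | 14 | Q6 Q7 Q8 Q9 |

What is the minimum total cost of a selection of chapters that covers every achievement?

17

B, E together cover every achievement (B ∪ E = {Q1, Q2, Q3, Q4, Q5, Q6, Q7, Q8, Q9}); total cost 3 + 14 = 17.
The greedy pick B, D, E costs 22; no covering selection beats 17.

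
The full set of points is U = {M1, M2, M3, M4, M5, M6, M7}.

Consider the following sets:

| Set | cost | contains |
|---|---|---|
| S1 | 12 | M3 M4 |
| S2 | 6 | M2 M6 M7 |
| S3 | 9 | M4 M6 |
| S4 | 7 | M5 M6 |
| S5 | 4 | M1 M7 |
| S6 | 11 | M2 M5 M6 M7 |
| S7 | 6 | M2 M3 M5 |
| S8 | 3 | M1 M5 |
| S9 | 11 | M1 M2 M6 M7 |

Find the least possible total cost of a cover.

19

S3, S5, S7 together cover every point (S3 ∪ S5 ∪ S7 = {M1, M2, M3, M4, M5, M6, M7}); total cost 9 + 4 + 6 = 19.
The greedy pick S8, S2, S1 costs 21; no covering selection beats 19.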